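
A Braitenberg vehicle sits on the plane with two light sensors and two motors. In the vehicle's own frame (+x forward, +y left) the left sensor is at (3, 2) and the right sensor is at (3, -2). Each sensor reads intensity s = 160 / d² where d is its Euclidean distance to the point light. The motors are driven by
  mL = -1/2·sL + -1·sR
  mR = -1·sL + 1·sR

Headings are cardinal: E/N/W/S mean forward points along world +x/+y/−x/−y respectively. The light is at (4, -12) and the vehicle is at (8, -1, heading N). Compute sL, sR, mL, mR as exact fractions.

4/5 20/29 -158/145 -16/145

left sensor world pos  = (6, 2); dL² = 200
right sensor world pos = (10, 2); dR² = 232
sL = 160/200 = 4/5
sR = 160/232 = 20/29
mL = -1/2·sL + -1·sR = -158/145
mR = -1·sL + 1·sR = -16/145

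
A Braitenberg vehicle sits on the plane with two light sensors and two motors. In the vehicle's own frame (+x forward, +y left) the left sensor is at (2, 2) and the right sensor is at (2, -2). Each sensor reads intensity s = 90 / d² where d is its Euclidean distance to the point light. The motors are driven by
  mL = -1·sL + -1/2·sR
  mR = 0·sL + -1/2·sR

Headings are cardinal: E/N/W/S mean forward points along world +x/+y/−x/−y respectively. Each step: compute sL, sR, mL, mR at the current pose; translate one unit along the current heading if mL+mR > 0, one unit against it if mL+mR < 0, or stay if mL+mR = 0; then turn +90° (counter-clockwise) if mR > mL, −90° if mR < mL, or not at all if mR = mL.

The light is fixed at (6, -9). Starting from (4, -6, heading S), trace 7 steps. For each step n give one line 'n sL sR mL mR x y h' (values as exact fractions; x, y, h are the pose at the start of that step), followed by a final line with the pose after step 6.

n=0: pose=(4,-6,S); sL=90, sR=90/17; mL=-1575/17, mR=-45/17; mL+mR=-1620/17 → advance -1; mR−mL=90 → turn +1·90°
n=1: pose=(4,-5,E); sL=5/2, sR=45/2; mL=-55/4, mR=-45/4; mL+mR=-25 → advance -1; mR−mL=5/2 → turn +1·90°
n=2: pose=(3,-5,N); sL=90/61, sR=90/37; mL=-6075/2257, mR=-45/37; mL+mR=-8820/2257 → advance -1; mR−mL=90/61 → turn +1·90°
n=3: pose=(3,-6,W); sL=45/13, sR=9/5; mL=-567/130, mR=-9/10; mL+mR=-342/65 → advance -1; mR−mL=45/13 → turn +1·90°
n=4: pose=(4,-6,S); sL=90, sR=90/17; mL=-1575/17, mR=-45/17; mL+mR=-1620/17 → advance -1; mR−mL=90 → turn +1·90°
n=5: pose=(4,-5,E); sL=5/2, sR=45/2; mL=-55/4, mR=-45/4; mL+mR=-25 → advance -1; mR−mL=5/2 → turn +1·90°
n=6: pose=(3,-5,N); sL=90/61, sR=90/37; mL=-6075/2257, mR=-45/37; mL+mR=-8820/2257 → advance -1; mR−mL=90/61 → turn +1·90°

0 90 90/17 -1575/17 -45/17 4 -6 S
1 5/2 45/2 -55/4 -45/4 4 -5 E
2 90/61 90/37 -6075/2257 -45/37 3 -5 N
3 45/13 9/5 -567/130 -9/10 3 -6 W
4 90 90/17 -1575/17 -45/17 4 -6 S
5 5/2 45/2 -55/4 -45/4 4 -5 E
6 90/61 90/37 -6075/2257 -45/37 3 -5 N
final 3 -6 W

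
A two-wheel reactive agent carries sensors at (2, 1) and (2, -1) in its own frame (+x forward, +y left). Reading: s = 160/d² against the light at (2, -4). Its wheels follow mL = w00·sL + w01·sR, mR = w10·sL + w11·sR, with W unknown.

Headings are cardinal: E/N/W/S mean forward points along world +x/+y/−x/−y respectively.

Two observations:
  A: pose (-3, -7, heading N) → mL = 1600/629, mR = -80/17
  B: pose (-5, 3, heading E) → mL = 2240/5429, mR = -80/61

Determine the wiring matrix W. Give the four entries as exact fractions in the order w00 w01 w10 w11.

obs A: pose=(-3,-7,N) → sL=160/37, sR=160/17, mL=1600/629, mR=-80/17
obs B: pose=(-5,3,E) → sL=160/89, sR=160/61, mL=2240/5429, mR=-80/61
sensor matrix S = [[160/37, 160/17], [160/89, 160/61]]; det S = -19046400/3414841
solve [mL_A; mL_B] = S·[w00; w01] and [mR_A; mR_B] = S·[w10; w11]:
  w00 = -1/2, w01 = 1/2, w10 = 0, w11 = -1/2

-1/2 1/2 0 -1/2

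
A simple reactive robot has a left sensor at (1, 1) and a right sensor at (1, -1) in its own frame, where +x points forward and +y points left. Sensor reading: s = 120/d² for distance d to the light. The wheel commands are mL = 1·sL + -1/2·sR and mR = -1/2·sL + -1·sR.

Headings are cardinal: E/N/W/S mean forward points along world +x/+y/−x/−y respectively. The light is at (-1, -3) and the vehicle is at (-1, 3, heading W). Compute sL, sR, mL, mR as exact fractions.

60/13 12/5 222/65 -306/65

left sensor world pos  = (-2, 2); dL² = 26
right sensor world pos = (-2, 4); dR² = 50
sL = 120/26 = 60/13
sR = 120/50 = 12/5
mL = 1·sL + -1/2·sR = 222/65
mR = -1/2·sL + -1·sR = -306/65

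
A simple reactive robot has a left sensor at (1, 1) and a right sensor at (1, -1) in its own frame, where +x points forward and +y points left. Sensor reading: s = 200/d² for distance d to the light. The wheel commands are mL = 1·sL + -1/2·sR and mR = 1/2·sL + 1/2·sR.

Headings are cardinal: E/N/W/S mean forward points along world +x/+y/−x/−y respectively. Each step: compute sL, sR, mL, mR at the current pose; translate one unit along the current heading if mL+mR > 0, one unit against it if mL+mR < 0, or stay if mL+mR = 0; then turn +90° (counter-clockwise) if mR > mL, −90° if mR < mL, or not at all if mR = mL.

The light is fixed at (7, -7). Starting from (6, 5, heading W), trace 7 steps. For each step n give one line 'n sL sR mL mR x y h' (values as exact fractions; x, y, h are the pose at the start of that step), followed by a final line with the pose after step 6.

n=0: pose=(6,5,W); sL=8/5, sR=200/173; mL=884/865, mR=1192/865; mL+mR=12/5 → advance +1; mR−mL=308/865 → turn +1·90°
n=1: pose=(5,5,S); sL=100/61, sR=20/13; mL=690/793, mR=1260/793; mL+mR=150/61 → advance +1; mR−mL=570/793 → turn +1·90°
n=2: pose=(5,4,E); sL=40/29, sR=200/101; mL=1140/2929, mR=4920/2929; mL+mR=60/29 → advance +1; mR−mL=3780/2929 → turn +1·90°
n=3: pose=(6,4,N); sL=50/37, sR=25/18; mL=875/1332, mR=1825/1332; mL+mR=75/37 → advance +1; mR−mL=475/666 → turn +1·90°
n=4: pose=(6,5,W); sL=8/5, sR=200/173; mL=884/865, mR=1192/865; mL+mR=12/5 → advance +1; mR−mL=308/865 → turn +1·90°
n=5: pose=(5,5,S); sL=100/61, sR=20/13; mL=690/793, mR=1260/793; mL+mR=150/61 → advance +1; mR−mL=570/793 → turn +1·90°
n=6: pose=(5,4,E); sL=40/29, sR=200/101; mL=1140/2929, mR=4920/2929; mL+mR=60/29 → advance +1; mR−mL=3780/2929 → turn +1·90°

0 8/5 200/173 884/865 1192/865 6 5 W
1 100/61 20/13 690/793 1260/793 5 5 S
2 40/29 200/101 1140/2929 4920/2929 5 4 E
3 50/37 25/18 875/1332 1825/1332 6 4 N
4 8/5 200/173 884/865 1192/865 6 5 W
5 100/61 20/13 690/793 1260/793 5 5 S
6 40/29 200/101 1140/2929 4920/2929 5 4 E
final 6 4 N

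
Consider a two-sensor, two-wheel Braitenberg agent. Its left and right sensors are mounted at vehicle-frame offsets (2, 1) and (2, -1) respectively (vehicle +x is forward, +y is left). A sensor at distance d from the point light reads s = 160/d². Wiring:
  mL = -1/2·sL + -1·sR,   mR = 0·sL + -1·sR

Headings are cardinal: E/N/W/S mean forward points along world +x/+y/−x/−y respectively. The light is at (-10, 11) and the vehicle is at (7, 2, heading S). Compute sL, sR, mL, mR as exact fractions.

32/89 160/377 -20272/33553 -160/377

left sensor world pos  = (8, 0); dL² = 445
right sensor world pos = (6, 0); dR² = 377
sL = 160/445 = 32/89
sR = 160/377 = 160/377
mL = -1/2·sL + -1·sR = -20272/33553
mR = 0·sL + -1·sR = -160/377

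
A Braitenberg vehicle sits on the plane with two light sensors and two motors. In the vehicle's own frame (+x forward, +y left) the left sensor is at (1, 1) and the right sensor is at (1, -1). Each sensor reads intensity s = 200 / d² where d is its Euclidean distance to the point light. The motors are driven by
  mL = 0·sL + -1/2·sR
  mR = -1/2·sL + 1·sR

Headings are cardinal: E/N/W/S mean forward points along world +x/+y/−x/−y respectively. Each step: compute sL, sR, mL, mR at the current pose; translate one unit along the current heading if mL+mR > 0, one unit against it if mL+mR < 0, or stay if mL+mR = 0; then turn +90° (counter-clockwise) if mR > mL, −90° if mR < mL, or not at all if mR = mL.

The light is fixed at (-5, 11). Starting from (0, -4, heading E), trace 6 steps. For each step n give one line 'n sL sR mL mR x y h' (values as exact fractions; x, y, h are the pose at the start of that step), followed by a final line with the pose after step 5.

n=0: pose=(0,-4,E); sL=25/29, sR=50/73; mL=-25/73, mR=1075/4234; mL+mR=-375/4234 → advance -1; mR−mL=2525/4234 → turn +1·90°
n=1: pose=(-1,-4,N); sL=40/41, sR=200/221; mL=-100/221, mR=3780/9061; mL+mR=-320/9061 → advance -1; mR−mL=7880/9061 → turn +1·90°
n=2: pose=(-1,-5,W); sL=100/149, sR=100/117; mL=-50/117, mR=9050/17433; mL+mR=1600/17433 → advance +1; mR−mL=5500/5811 → turn +1·90°
n=3: pose=(-2,-5,S); sL=40/61, sR=200/293; mL=-100/293, mR=6340/17873; mL+mR=240/17873 → advance +1; mR−mL=12440/17873 → turn +1·90°
n=4: pose=(-2,-6,E); sL=25/34, sR=10/17; mL=-5/17, mR=15/68; mL+mR=-5/68 → advance -1; mR−mL=35/68 → turn +1·90°
n=5: pose=(-3,-6,N); sL=200/257, sR=40/53; mL=-20/53, mR=4980/13621; mL+mR=-160/13621 → advance -1; mR−mL=10120/13621 → turn +1·90°

0 25/29 50/73 -25/73 1075/4234 0 -4 E
1 40/41 200/221 -100/221 3780/9061 -1 -4 N
2 100/149 100/117 -50/117 9050/17433 -1 -5 W
3 40/61 200/293 -100/293 6340/17873 -2 -5 S
4 25/34 10/17 -5/17 15/68 -2 -6 E
5 200/257 40/53 -20/53 4980/13621 -3 -6 N
final -3 -7 W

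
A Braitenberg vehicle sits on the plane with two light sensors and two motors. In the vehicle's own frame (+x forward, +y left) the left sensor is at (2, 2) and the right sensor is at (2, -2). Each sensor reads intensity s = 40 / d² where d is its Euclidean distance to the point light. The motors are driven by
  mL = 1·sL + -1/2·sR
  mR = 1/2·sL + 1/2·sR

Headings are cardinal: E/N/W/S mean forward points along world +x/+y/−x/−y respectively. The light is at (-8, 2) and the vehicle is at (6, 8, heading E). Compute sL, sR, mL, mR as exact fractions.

1/8 5/34 7/136 37/272

left sensor world pos  = (8, 10); dL² = 320
right sensor world pos = (8, 6); dR² = 272
sL = 40/320 = 1/8
sR = 40/272 = 5/34
mL = 1·sL + -1/2·sR = 7/136
mR = 1/2·sL + 1/2·sR = 37/272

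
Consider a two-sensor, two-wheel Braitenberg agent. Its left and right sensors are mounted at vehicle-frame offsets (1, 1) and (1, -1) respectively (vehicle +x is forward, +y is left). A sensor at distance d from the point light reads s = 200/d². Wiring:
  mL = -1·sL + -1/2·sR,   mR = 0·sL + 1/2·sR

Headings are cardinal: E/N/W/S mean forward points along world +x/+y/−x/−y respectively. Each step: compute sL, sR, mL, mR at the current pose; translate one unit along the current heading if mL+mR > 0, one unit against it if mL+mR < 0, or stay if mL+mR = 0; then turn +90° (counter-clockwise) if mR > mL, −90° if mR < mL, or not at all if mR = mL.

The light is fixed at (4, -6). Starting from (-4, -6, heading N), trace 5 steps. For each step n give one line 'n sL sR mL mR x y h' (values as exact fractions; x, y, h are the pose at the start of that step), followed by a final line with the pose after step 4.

0 100/41 4 -182/41 2 -4 -6 N
1 40/17 200/81 -4940/1377 100/81 -4 -7 W
2 5 50/17 -110/17 25/17 -3 -7 S
3 200/37 200/37 -300/37 100/37 -3 -6 E
4 100/41 4 -182/41 2 -4 -6 N
final -4 -7 W

n=0: pose=(-4,-6,N); sL=100/41, sR=4; mL=-182/41, mR=2; mL+mR=-100/41 → advance -1; mR−mL=264/41 → turn +1·90°
n=1: pose=(-4,-7,W); sL=40/17, sR=200/81; mL=-4940/1377, mR=100/81; mL+mR=-40/17 → advance -1; mR−mL=6640/1377 → turn +1·90°
n=2: pose=(-3,-7,S); sL=5, sR=50/17; mL=-110/17, mR=25/17; mL+mR=-5 → advance -1; mR−mL=135/17 → turn +1·90°
n=3: pose=(-3,-6,E); sL=200/37, sR=200/37; mL=-300/37, mR=100/37; mL+mR=-200/37 → advance -1; mR−mL=400/37 → turn +1·90°
n=4: pose=(-4,-6,N); sL=100/41, sR=4; mL=-182/41, mR=2; mL+mR=-100/41 → advance -1; mR−mL=264/41 → turn +1·90°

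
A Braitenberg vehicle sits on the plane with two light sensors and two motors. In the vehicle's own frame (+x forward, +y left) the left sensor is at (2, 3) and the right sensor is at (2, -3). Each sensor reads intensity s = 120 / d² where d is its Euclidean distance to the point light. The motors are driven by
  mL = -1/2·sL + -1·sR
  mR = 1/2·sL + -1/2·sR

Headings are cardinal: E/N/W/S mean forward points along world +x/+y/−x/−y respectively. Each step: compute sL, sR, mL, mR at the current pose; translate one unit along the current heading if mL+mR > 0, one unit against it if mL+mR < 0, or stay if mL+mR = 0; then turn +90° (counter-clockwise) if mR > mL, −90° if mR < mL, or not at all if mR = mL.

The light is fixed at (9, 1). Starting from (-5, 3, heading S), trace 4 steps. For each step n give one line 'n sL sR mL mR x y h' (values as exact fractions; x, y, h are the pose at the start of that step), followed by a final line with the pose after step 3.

n=0: pose=(-5,3,S); sL=120/121, sR=120/289; mL=-31860/34969, mR=10080/34969; mL+mR=-180/289 → advance -1; mR−mL=41940/34969 → turn +1·90°
n=1: pose=(-5,4,E); sL=2/3, sR=5/6; mL=-7/6, mR=-1/12; mL+mR=-5/4 → advance -1; mR−mL=13/12 → turn +1·90°
n=2: pose=(-6,4,N); sL=120/349, sR=120/169; mL=-52020/58981, mR=-10800/58981; mL+mR=-180/169 → advance -1; mR−mL=41220/58981 → turn +1·90°
n=3: pose=(-6,3,W); sL=12/29, sR=60/157; mL=-2682/4553, mR=72/4553; mL+mR=-90/157 → advance -1; mR−mL=2754/4553 → turn +1·90°

0 120/121 120/289 -31860/34969 10080/34969 -5 3 S
1 2/3 5/6 -7/6 -1/12 -5 4 E
2 120/349 120/169 -52020/58981 -10800/58981 -6 4 N
3 12/29 60/157 -2682/4553 72/4553 -6 3 W
final -5 3 S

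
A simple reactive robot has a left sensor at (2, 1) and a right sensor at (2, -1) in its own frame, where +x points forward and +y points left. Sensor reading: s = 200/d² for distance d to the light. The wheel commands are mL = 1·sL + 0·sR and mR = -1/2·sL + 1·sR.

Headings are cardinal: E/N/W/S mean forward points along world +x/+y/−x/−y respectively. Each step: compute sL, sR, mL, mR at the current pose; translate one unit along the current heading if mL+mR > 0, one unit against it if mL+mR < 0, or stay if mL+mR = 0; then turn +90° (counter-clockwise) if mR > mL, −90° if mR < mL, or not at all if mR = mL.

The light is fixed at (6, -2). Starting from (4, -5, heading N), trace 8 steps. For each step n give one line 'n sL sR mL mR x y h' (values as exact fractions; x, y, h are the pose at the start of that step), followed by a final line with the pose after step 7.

n=0: pose=(4,-5,N); sL=20, sR=100; mL=20, mR=90; mL+mR=110 → advance +1; mR−mL=70 → turn +1·90°
n=1: pose=(4,-4,W); sL=8, sR=200/17; mL=8, mR=132/17; mL+mR=268/17 → advance +1; mR−mL=-4/17 → turn -1·90°
n=2: pose=(3,-4,N); sL=25/2, sR=50; mL=25/2, mR=175/4; mL+mR=225/4 → advance +1; mR−mL=125/4 → turn +1·90°
n=3: pose=(3,-3,W); sL=200/29, sR=8; mL=200/29, mR=132/29; mL+mR=332/29 → advance +1; mR−mL=-68/29 → turn -1·90°
n=4: pose=(2,-3,N); sL=100/13, sR=20; mL=100/13, mR=210/13; mL+mR=310/13 → advance +1; mR−mL=110/13 → turn +1·90°
n=5: pose=(2,-2,W); sL=200/37, sR=200/37; mL=200/37, mR=100/37; mL+mR=300/37 → advance +1; mR−mL=-100/37 → turn -1·90°
n=6: pose=(1,-2,N); sL=5, sR=10; mL=5, mR=15/2; mL+mR=25/2 → advance +1; mR−mL=5/2 → turn +1·90°
n=7: pose=(1,-1,W); sL=200/49, sR=200/53; mL=200/49, mR=4500/2597; mL+mR=15100/2597 → advance +1; mR−mL=-6100/2597 → turn -1·90°

0 20 100 20 90 4 -5 N
1 8 200/17 8 132/17 4 -4 W
2 25/2 50 25/2 175/4 3 -4 N
3 200/29 8 200/29 132/29 3 -3 W
4 100/13 20 100/13 210/13 2 -3 N
5 200/37 200/37 200/37 100/37 2 -2 W
6 5 10 5 15/2 1 -2 N
7 200/49 200/53 200/49 4500/2597 1 -1 W
final 0 -1 N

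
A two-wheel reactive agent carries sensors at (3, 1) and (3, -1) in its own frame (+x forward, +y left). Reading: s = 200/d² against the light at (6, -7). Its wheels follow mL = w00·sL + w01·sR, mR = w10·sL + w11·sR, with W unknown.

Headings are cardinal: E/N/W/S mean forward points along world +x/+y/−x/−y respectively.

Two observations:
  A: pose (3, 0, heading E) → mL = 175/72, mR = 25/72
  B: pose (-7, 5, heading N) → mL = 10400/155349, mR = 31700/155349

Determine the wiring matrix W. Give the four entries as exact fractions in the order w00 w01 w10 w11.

-1 1 1 -1/2

obs A: pose=(3,0,E) → sL=25/8, sR=50/9, mL=175/72, mR=25/72
obs B: pose=(-7,5,N) → sL=200/421, sR=200/369, mL=10400/155349, mR=31700/155349
sensor matrix S = [[25/8, 50/9], [200/421, 200/369]]; det S = -146875/155349
solve [mL_A; mL_B] = S·[w00; w01] and [mR_A; mR_B] = S·[w10; w11]:
  w00 = -1, w01 = 1, w10 = 1, w11 = -1/2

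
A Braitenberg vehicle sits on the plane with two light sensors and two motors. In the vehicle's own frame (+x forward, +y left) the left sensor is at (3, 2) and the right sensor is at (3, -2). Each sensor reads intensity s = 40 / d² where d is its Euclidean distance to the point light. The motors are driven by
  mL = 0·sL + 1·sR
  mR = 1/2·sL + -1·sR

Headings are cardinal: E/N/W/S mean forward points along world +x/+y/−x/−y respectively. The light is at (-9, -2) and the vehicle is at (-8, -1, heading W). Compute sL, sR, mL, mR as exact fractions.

left sensor world pos  = (-11, -3); dL² = 5
right sensor world pos = (-11, 1); dR² = 13
sL = 40/5 = 8
sR = 40/13 = 40/13
mL = 0·sL + 1·sR = 40/13
mR = 1/2·sL + -1·sR = 12/13

8 40/13 40/13 12/13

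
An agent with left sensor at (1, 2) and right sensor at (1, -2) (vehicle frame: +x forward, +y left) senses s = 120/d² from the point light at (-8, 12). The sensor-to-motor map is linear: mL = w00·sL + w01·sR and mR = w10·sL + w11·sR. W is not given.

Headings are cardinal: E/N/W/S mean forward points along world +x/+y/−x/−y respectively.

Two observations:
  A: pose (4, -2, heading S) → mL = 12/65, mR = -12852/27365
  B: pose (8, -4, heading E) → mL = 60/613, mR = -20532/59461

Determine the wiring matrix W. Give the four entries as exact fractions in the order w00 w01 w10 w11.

obs A: pose=(4,-2,S) → sL=120/421, sR=24/65, mL=12/65, mR=-12852/27365
obs B: pose=(8,-4,E) → sL=24/97, sR=120/613, mL=60/613, mR=-20532/59461
sensor matrix S = [[120/421, 24/65], [24/97, 120/613]]; det S = -57858048/1627150265
solve [mL_A; mL_B] = S·[w00; w01] and [mR_A; mR_B] = S·[w10; w11]:
  w00 = 0, w01 = 1/2, w10 = -1, w11 = -1/2

0 1/2 -1 -1/2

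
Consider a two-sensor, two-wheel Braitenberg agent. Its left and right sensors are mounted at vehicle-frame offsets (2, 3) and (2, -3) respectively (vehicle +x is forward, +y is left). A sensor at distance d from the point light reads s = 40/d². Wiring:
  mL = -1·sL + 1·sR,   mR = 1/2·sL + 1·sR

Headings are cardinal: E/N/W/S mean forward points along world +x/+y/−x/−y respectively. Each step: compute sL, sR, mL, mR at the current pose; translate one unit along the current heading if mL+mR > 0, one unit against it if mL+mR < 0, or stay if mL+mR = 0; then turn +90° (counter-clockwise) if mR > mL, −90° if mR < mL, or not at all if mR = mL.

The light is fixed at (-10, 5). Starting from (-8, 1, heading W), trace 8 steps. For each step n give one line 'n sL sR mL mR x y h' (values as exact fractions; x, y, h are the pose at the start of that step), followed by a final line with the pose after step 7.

n=0: pose=(-8,1,W); sL=40/49, sR=40; mL=1920/49, mR=1980/49; mL+mR=3900/49 → advance +1; mR−mL=60/49 → turn +1·90°
n=1: pose=(-9,1,S); sL=10/13, sR=1; mL=3/13, mR=18/13; mL+mR=21/13 → advance +1; mR−mL=15/13 → turn +1·90°
n=2: pose=(-9,0,E); sL=40/13, sR=40/73; mL=-2400/949, mR=1980/949; mL+mR=-420/949 → advance -1; mR−mL=60/13 → turn +1·90°
n=3: pose=(-10,0,N); sL=20/9, sR=20/9; mL=0, mR=10/3; mL+mR=10/3 → advance +1; mR−mL=10/3 → turn +1·90°
n=4: pose=(-10,1,W); sL=40/53, sR=8; mL=384/53, mR=444/53; mL+mR=828/53 → advance +1; mR−mL=60/53 → turn +1·90°
n=5: pose=(-11,1,S); sL=1, sR=10/13; mL=-3/13, mR=33/26; mL+mR=27/26 → advance +1; mR−mL=3/2 → turn +1·90°
n=6: pose=(-11,0,E); sL=8, sR=8/13; mL=-96/13, mR=60/13; mL+mR=-36/13 → advance -1; mR−mL=12 → turn +1·90°
n=7: pose=(-12,0,N); sL=20/17, sR=4; mL=48/17, mR=78/17; mL+mR=126/17 → advance +1; mR−mL=30/17 → turn +1·90°

0 40/49 40 1920/49 1980/49 -8 1 W
1 10/13 1 3/13 18/13 -9 1 S
2 40/13 40/73 -2400/949 1980/949 -9 0 E
3 20/9 20/9 0 10/3 -10 0 N
4 40/53 8 384/53 444/53 -10 1 W
5 1 10/13 -3/13 33/26 -11 1 S
6 8 8/13 -96/13 60/13 -11 0 E
7 20/17 4 48/17 78/17 -12 0 N
final -12 1 W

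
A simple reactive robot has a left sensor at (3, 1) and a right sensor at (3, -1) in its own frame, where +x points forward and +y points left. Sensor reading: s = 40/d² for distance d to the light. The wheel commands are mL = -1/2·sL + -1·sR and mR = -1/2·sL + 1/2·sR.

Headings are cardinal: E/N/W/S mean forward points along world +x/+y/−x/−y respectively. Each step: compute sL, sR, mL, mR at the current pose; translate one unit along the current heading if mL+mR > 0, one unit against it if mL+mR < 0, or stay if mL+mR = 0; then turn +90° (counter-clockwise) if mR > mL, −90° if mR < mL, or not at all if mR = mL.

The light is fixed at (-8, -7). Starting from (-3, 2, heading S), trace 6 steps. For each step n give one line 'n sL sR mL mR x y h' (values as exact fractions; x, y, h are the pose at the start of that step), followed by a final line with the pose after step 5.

0 5/9 10/13 -245/234 25/234 -3 2 S
1 8/37 8/29 -412/1073 32/1073 -3 3 E
2 20/89 20/97 -2750/8633 -80/8633 -4 3 N
3 8/13 40/101 -924/1313 -144/1313 -4 2 W
4 5/9 10/13 -245/234 25/234 -3 2 S
5 8/37 8/29 -412/1073 32/1073 -3 3 E
final -4 3 N

n=0: pose=(-3,2,S); sL=5/9, sR=10/13; mL=-245/234, mR=25/234; mL+mR=-110/117 → advance -1; mR−mL=15/13 → turn +1·90°
n=1: pose=(-3,3,E); sL=8/37, sR=8/29; mL=-412/1073, mR=32/1073; mL+mR=-380/1073 → advance -1; mR−mL=12/29 → turn +1·90°
n=2: pose=(-4,3,N); sL=20/89, sR=20/97; mL=-2750/8633, mR=-80/8633; mL+mR=-2830/8633 → advance -1; mR−mL=30/97 → turn +1·90°
n=3: pose=(-4,2,W); sL=8/13, sR=40/101; mL=-924/1313, mR=-144/1313; mL+mR=-1068/1313 → advance -1; mR−mL=60/101 → turn +1·90°
n=4: pose=(-3,2,S); sL=5/9, sR=10/13; mL=-245/234, mR=25/234; mL+mR=-110/117 → advance -1; mR−mL=15/13 → turn +1·90°
n=5: pose=(-3,3,E); sL=8/37, sR=8/29; mL=-412/1073, mR=32/1073; mL+mR=-380/1073 → advance -1; mR−mL=12/29 → turn +1·90°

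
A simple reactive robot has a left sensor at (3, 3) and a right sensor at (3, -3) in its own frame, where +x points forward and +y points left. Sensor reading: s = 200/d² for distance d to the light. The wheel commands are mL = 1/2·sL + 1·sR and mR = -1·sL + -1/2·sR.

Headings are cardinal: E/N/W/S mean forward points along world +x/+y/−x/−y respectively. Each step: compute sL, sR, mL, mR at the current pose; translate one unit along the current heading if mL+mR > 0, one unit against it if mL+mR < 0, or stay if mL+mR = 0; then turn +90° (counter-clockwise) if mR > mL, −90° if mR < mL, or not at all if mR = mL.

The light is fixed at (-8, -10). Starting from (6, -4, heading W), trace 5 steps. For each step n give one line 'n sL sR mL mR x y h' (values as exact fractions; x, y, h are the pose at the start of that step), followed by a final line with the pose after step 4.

0 20/13 100/101 2310/1313 -2670/1313 6 -4 W
1 8/9 40/81 76/81 -92/81 7 -4 N
2 50/97 25/41 3450/3977 -6525/7954 7 -5 E
3 40/73 200/173 18060/12629 -14220/12629 8 -5 S
4 20/17 100/109 2790/1853 -3030/1853 8 -6 W
final 9 -6 N

n=0: pose=(6,-4,W); sL=20/13, sR=100/101; mL=2310/1313, mR=-2670/1313; mL+mR=-360/1313 → advance -1; mR−mL=-4980/1313 → turn -1·90°
n=1: pose=(7,-4,N); sL=8/9, sR=40/81; mL=76/81, mR=-92/81; mL+mR=-16/81 → advance -1; mR−mL=-56/27 → turn -1·90°
n=2: pose=(7,-5,E); sL=50/97, sR=25/41; mL=3450/3977, mR=-6525/7954; mL+mR=375/7954 → advance +1; mR−mL=-13425/7954 → turn -1·90°
n=3: pose=(8,-5,S); sL=40/73, sR=200/173; mL=18060/12629, mR=-14220/12629; mL+mR=3840/12629 → advance +1; mR−mL=-32280/12629 → turn -1·90°
n=4: pose=(8,-6,W); sL=20/17, sR=100/109; mL=2790/1853, mR=-3030/1853; mL+mR=-240/1853 → advance -1; mR−mL=-5820/1853 → turn -1·90°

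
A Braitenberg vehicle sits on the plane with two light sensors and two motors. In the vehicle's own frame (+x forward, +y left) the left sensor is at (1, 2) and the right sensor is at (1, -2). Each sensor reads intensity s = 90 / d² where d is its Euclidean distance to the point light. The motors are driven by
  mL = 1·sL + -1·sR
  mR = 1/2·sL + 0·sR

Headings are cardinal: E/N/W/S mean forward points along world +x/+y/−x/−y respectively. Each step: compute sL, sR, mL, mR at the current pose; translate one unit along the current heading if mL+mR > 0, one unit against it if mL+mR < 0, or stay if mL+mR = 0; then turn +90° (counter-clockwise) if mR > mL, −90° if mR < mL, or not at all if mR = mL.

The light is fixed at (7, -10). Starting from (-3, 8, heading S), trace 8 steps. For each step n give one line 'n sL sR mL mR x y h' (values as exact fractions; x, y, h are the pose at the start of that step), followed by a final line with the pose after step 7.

n=0: pose=(-3,8,S); sL=90/353, sR=90/433; mL=7200/152849, mR=45/353; mL+mR=26685/152849 → advance +1; mR−mL=12285/152849 → turn +1·90°
n=1: pose=(-3,7,E); sL=45/221, sR=5/17; mL=-20/221, mR=45/442; mL+mR=5/442 → advance +1; mR−mL=5/26 → turn +1·90°
n=2: pose=(-2,7,N); sL=18/89, sR=90/373; mL=-1296/33197, mR=9/89; mL+mR=2061/33197 → advance +1; mR−mL=4653/33197 → turn +1·90°
n=3: pose=(-2,8,W); sL=45/178, sR=9/50; mL=162/2225, mR=45/356; mL+mR=1773/8900 → advance +1; mR−mL=477/8900 → turn +1·90°
n=4: pose=(-3,8,S); sL=90/353, sR=90/433; mL=7200/152849, mR=45/353; mL+mR=26685/152849 → advance +1; mR−mL=12285/152849 → turn +1·90°
n=5: pose=(-3,7,E); sL=45/221, sR=5/17; mL=-20/221, mR=45/442; mL+mR=5/442 → advance +1; mR−mL=5/26 → turn +1·90°
n=6: pose=(-2,7,N); sL=18/89, sR=90/373; mL=-1296/33197, mR=9/89; mL+mR=2061/33197 → advance +1; mR−mL=4653/33197 → turn +1·90°
n=7: pose=(-2,8,W); sL=45/178, sR=9/50; mL=162/2225, mR=45/356; mL+mR=1773/8900 → advance +1; mR−mL=477/8900 → turn +1·90°

0 90/353 90/433 7200/152849 45/353 -3 8 S
1 45/221 5/17 -20/221 45/442 -3 7 E
2 18/89 90/373 -1296/33197 9/89 -2 7 N
3 45/178 9/50 162/2225 45/356 -2 8 W
4 90/353 90/433 7200/152849 45/353 -3 8 S
5 45/221 5/17 -20/221 45/442 -3 7 E
6 18/89 90/373 -1296/33197 9/89 -2 7 N
7 45/178 9/50 162/2225 45/356 -2 8 W
final -3 8 S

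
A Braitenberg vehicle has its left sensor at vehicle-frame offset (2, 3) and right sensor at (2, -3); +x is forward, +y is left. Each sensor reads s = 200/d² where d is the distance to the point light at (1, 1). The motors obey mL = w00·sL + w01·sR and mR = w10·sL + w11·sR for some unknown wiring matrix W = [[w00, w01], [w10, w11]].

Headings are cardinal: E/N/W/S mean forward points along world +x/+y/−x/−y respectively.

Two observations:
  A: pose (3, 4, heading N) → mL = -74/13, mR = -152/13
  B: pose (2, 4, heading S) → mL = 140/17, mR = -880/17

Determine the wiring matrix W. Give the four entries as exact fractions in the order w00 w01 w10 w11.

obs A: pose=(3,4,N) → sL=100/13, sR=4, mL=-74/13, mR=-152/13
obs B: pose=(2,4,S) → sL=200/17, sR=40, mL=140/17, mR=-880/17
sensor matrix S = [[100/13, 4], [200/17, 40]]; det S = 57600/221
solve [mL_A; mL_B] = S·[w00; w01] and [mR_A; mR_B] = S·[w10; w11]:
  w00 = -1, w01 = 1/2, w10 = -1, w11 = -1

-1 1/2 -1 -1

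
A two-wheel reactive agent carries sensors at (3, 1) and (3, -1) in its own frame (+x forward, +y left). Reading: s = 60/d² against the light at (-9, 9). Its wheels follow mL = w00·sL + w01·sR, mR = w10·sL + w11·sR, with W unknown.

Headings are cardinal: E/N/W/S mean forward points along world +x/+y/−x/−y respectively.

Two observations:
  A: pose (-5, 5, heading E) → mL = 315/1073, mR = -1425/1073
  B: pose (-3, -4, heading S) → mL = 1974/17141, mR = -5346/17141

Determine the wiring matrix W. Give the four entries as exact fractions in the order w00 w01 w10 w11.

obs A: pose=(-5,5,E) → sL=30/29, sR=30/37, mL=315/1073, mR=-1425/1073
obs B: pose=(-3,-4,S) → sL=12/61, sR=60/281, mL=1974/17141, mR=-5346/17141
sensor matrix S = [[30/29, 30/37], [12/61, 60/281]]; det S = 1128960/18392293
solve [mL_A; mL_B] = S·[w00; w01] and [mR_A; mR_B] = S·[w10; w11]:
  w00 = -1/2, w01 = 1, w10 = -1/2, w11 = -1

-1/2 1 -1/2 -1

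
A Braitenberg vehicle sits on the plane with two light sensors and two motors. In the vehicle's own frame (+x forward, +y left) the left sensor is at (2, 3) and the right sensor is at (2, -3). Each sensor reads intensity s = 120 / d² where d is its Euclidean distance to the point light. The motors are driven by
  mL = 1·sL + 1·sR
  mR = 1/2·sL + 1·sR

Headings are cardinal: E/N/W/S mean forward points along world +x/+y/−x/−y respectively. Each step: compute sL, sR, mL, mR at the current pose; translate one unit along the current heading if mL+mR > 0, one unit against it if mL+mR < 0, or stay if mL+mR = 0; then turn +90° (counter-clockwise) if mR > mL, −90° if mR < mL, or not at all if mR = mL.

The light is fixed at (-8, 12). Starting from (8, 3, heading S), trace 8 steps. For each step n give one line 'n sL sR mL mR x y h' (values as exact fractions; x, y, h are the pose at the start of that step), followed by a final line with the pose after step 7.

n=0: pose=(8,3,S); sL=60/241, sR=12/29; mL=4632/6989, mR=3762/6989; mL+mR=8394/6989 → advance +1; mR−mL=-30/241 → turn -1·90°
n=1: pose=(8,2,W); sL=24/73, sR=24/49; mL=2928/3577, mR=2340/3577; mL+mR=5268/3577 → advance +1; mR−mL=-12/73 → turn -1·90°
n=2: pose=(7,2,N); sL=15/26, sR=30/97; mL=2235/2522, mR=3015/5044; mL+mR=7485/5044 → advance +1; mR−mL=-15/52 → turn -1·90°
n=3: pose=(7,3,E); sL=24/65, sR=120/433; mL=18192/28145, mR=12996/28145; mL+mR=31188/28145 → advance +1; mR−mL=-12/65 → turn -1·90°
n=4: pose=(8,3,S); sL=60/241, sR=12/29; mL=4632/6989, mR=3762/6989; mL+mR=8394/6989 → advance +1; mR−mL=-30/241 → turn -1·90°
n=5: pose=(8,2,W); sL=24/73, sR=24/49; mL=2928/3577, mR=2340/3577; mL+mR=5268/3577 → advance +1; mR−mL=-12/73 → turn -1·90°
n=6: pose=(7,2,N); sL=15/26, sR=30/97; mL=2235/2522, mR=3015/5044; mL+mR=7485/5044 → advance +1; mR−mL=-15/52 → turn -1·90°
n=7: pose=(7,3,E); sL=24/65, sR=120/433; mL=18192/28145, mR=12996/28145; mL+mR=31188/28145 → advance +1; mR−mL=-12/65 → turn -1·90°

0 60/241 12/29 4632/6989 3762/6989 8 3 S
1 24/73 24/49 2928/3577 2340/3577 8 2 W
2 15/26 30/97 2235/2522 3015/5044 7 2 N
3 24/65 120/433 18192/28145 12996/28145 7 3 E
4 60/241 12/29 4632/6989 3762/6989 8 3 S
5 24/73 24/49 2928/3577 2340/3577 8 2 W
6 15/26 30/97 2235/2522 3015/5044 7 2 N
7 24/65 120/433 18192/28145 12996/28145 7 3 E
final 8 3 S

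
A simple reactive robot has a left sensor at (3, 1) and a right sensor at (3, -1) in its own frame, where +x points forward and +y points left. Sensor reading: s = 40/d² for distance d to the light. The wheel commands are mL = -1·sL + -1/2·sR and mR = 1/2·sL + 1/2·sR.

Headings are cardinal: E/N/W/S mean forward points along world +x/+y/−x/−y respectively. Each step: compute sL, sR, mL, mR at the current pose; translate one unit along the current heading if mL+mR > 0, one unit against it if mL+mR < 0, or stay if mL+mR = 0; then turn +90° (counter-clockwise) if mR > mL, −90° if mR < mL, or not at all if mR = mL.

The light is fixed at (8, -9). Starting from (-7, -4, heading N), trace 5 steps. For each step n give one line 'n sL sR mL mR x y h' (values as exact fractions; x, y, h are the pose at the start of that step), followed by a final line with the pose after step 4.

0 1/8 2/13 -21/104 29/208 -7 -4 N
1 40/333 40/349 -20620/116217 13640/116217 -7 -5 W
2 4/17 20/113 -622/1921 396/1921 -6 -5 S
3 40/157 40/137 -8620/21509 5880/21509 -6 -4 E
4 1/8 2/13 -21/104 29/208 -7 -4 N
final -7 -5 W

n=0: pose=(-7,-4,N); sL=1/8, sR=2/13; mL=-21/104, mR=29/208; mL+mR=-1/16 → advance -1; mR−mL=71/208 → turn +1·90°
n=1: pose=(-7,-5,W); sL=40/333, sR=40/349; mL=-20620/116217, mR=13640/116217; mL+mR=-20/333 → advance -1; mR−mL=11420/38739 → turn +1·90°
n=2: pose=(-6,-5,S); sL=4/17, sR=20/113; mL=-622/1921, mR=396/1921; mL+mR=-2/17 → advance -1; mR−mL=1018/1921 → turn +1·90°
n=3: pose=(-6,-4,E); sL=40/157, sR=40/137; mL=-8620/21509, mR=5880/21509; mL+mR=-20/157 → advance -1; mR−mL=14500/21509 → turn +1·90°
n=4: pose=(-7,-4,N); sL=1/8, sR=2/13; mL=-21/104, mR=29/208; mL+mR=-1/16 → advance -1; mR−mL=71/208 → turn +1·90°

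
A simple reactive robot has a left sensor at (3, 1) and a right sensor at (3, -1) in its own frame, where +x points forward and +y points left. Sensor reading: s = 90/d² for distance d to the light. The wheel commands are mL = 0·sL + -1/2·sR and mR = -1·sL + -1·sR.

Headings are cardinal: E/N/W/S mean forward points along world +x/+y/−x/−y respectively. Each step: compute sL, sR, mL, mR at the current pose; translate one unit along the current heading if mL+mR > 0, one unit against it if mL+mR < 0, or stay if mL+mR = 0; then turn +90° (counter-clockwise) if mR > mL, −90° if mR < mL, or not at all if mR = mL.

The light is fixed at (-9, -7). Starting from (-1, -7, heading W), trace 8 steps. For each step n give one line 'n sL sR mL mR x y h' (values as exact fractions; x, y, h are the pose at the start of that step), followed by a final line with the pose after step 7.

0 45/13 45/13 -45/26 -90/13 -1 -7 W
1 90/73 90/109 -45/109 -16380/7957 0 -7 N
2 5/8 45/74 -45/148 -365/296 0 -8 E
3 90/97 18/13 -9/13 -2916/1261 -1 -8 S
4 45/13 45/13 -45/26 -90/13 -1 -7 W
5 90/73 90/109 -45/109 -16380/7957 0 -7 N
6 5/8 45/74 -45/148 -365/296 0 -8 E
7 90/97 18/13 -9/13 -2916/1261 -1 -8 S
final -1 -7 W

n=0: pose=(-1,-7,W); sL=45/13, sR=45/13; mL=-45/26, mR=-90/13; mL+mR=-225/26 → advance -1; mR−mL=-135/26 → turn -1·90°
n=1: pose=(0,-7,N); sL=90/73, sR=90/109; mL=-45/109, mR=-16380/7957; mL+mR=-19665/7957 → advance -1; mR−mL=-13095/7957 → turn -1·90°
n=2: pose=(0,-8,E); sL=5/8, sR=45/74; mL=-45/148, mR=-365/296; mL+mR=-455/296 → advance -1; mR−mL=-275/296 → turn -1·90°
n=3: pose=(-1,-8,S); sL=90/97, sR=18/13; mL=-9/13, mR=-2916/1261; mL+mR=-3789/1261 → advance -1; mR−mL=-2043/1261 → turn -1·90°
n=4: pose=(-1,-7,W); sL=45/13, sR=45/13; mL=-45/26, mR=-90/13; mL+mR=-225/26 → advance -1; mR−mL=-135/26 → turn -1·90°
n=5: pose=(0,-7,N); sL=90/73, sR=90/109; mL=-45/109, mR=-16380/7957; mL+mR=-19665/7957 → advance -1; mR−mL=-13095/7957 → turn -1·90°
n=6: pose=(0,-8,E); sL=5/8, sR=45/74; mL=-45/148, mR=-365/296; mL+mR=-455/296 → advance -1; mR−mL=-275/296 → turn -1·90°
n=7: pose=(-1,-8,S); sL=90/97, sR=18/13; mL=-9/13, mR=-2916/1261; mL+mR=-3789/1261 → advance -1; mR−mL=-2043/1261 → turn -1·90°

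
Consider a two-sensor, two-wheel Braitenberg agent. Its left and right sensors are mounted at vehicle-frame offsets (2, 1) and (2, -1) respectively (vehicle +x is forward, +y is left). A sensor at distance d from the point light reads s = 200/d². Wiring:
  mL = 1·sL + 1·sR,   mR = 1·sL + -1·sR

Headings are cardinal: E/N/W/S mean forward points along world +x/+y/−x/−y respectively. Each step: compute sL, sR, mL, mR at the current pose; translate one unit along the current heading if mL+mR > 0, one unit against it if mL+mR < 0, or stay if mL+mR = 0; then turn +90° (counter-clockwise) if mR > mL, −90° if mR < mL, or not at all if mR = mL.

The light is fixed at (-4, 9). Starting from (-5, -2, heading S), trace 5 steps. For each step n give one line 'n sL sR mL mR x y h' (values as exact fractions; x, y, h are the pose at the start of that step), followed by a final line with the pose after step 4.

n=0: pose=(-5,-2,S); sL=200/169, sR=200/173; mL=68400/29237, mR=800/29237; mL+mR=400/169 → advance +1; mR−mL=-400/173 → turn -1·90°
n=1: pose=(-5,-3,W); sL=100/89, sR=20/13; mL=3080/1157, mR=-480/1157; mL+mR=200/89 → advance +1; mR−mL=-40/13 → turn -1·90°
n=2: pose=(-6,-3,N); sL=200/109, sR=200/101; mL=42000/11009, mR=-1600/11009; mL+mR=400/109 → advance +1; mR−mL=-400/101 → turn -1·90°
n=3: pose=(-6,-2,E); sL=2, sR=25/18; mL=61/18, mR=11/18; mL+mR=4 → advance +1; mR−mL=-25/9 → turn -1·90°
n=4: pose=(-5,-2,S); sL=200/169, sR=200/173; mL=68400/29237, mR=800/29237; mL+mR=400/169 → advance +1; mR−mL=-400/173 → turn -1·90°

0 200/169 200/173 68400/29237 800/29237 -5 -2 S
1 100/89 20/13 3080/1157 -480/1157 -5 -3 W
2 200/109 200/101 42000/11009 -1600/11009 -6 -3 N
3 2 25/18 61/18 11/18 -6 -2 E
4 200/169 200/173 68400/29237 800/29237 -5 -2 S
final -5 -3 W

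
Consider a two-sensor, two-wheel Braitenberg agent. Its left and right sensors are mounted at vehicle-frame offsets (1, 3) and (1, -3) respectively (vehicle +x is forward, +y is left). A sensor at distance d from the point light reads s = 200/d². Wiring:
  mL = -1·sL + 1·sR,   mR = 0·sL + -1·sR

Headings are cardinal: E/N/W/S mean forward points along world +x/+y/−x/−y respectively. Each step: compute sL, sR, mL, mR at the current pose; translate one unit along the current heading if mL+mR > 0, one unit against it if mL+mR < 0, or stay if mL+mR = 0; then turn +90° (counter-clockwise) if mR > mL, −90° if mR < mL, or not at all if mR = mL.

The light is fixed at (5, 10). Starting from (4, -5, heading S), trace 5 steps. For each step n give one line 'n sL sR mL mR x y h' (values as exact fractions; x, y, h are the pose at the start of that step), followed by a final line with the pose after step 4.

0 10/13 25/34 -15/442 -25/34 4 -5 S
1 200/293 8/5 1344/1465 -8/5 4 -4 W
2 100/89 100/89 0 -100/89 5 -4 N
3 40/29 8/13 -288/377 -8/13 5 -5 E
4 50/53 1 3/53 -1 4 -5 N
final 4 -6 E

n=0: pose=(4,-5,S); sL=10/13, sR=25/34; mL=-15/442, mR=-25/34; mL+mR=-10/13 → advance -1; mR−mL=-155/221 → turn -1·90°
n=1: pose=(4,-4,W); sL=200/293, sR=8/5; mL=1344/1465, mR=-8/5; mL+mR=-200/293 → advance -1; mR−mL=-3688/1465 → turn -1·90°
n=2: pose=(5,-4,N); sL=100/89, sR=100/89; mL=0, mR=-100/89; mL+mR=-100/89 → advance -1; mR−mL=-100/89 → turn -1·90°
n=3: pose=(5,-5,E); sL=40/29, sR=8/13; mL=-288/377, mR=-8/13; mL+mR=-40/29 → advance -1; mR−mL=56/377 → turn +1·90°
n=4: pose=(4,-5,N); sL=50/53, sR=1; mL=3/53, mR=-1; mL+mR=-50/53 → advance -1; mR−mL=-56/53 → turn -1·90°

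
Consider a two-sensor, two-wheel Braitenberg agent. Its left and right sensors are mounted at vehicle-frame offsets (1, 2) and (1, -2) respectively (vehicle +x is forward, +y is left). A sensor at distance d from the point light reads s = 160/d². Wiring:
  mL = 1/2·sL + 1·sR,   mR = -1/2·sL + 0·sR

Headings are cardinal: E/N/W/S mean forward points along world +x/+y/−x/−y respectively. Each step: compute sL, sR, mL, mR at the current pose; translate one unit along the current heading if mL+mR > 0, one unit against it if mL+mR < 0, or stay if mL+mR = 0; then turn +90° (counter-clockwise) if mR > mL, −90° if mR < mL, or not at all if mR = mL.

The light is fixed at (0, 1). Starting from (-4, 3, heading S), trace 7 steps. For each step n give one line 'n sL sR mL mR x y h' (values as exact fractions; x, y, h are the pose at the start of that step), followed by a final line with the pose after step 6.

n=0: pose=(-4,3,S); sL=32, sR=160/37; mL=752/37, mR=-16; mL+mR=160/37 → advance +1; mR−mL=-1344/37 → turn -1·90°
n=1: pose=(-4,2,W); sL=80/13, sR=80/17; mL=1720/221, mR=-40/13; mL+mR=80/17 → advance +1; mR−mL=-2400/221 → turn -1·90°
n=2: pose=(-5,2,N); sL=160/53, sR=160/13; mL=9520/689, mR=-80/53; mL+mR=160/13 → advance +1; mR−mL=-10560/689 → turn -1·90°
n=3: pose=(-5,3,E); sL=5, sR=10; mL=25/2, mR=-5/2; mL+mR=10 → advance +1; mR−mL=-15 → turn -1·90°
n=4: pose=(-4,3,S); sL=32, sR=160/37; mL=752/37, mR=-16; mL+mR=160/37 → advance +1; mR−mL=-1344/37 → turn -1·90°
n=5: pose=(-4,2,W); sL=80/13, sR=80/17; mL=1720/221, mR=-40/13; mL+mR=80/17 → advance +1; mR−mL=-2400/221 → turn -1·90°
n=6: pose=(-5,2,N); sL=160/53, sR=160/13; mL=9520/689, mR=-80/53; mL+mR=160/13 → advance +1; mR−mL=-10560/689 → turn -1·90°

0 32 160/37 752/37 -16 -4 3 S
1 80/13 80/17 1720/221 -40/13 -4 2 W
2 160/53 160/13 9520/689 -80/53 -5 2 N
3 5 10 25/2 -5/2 -5 3 E
4 32 160/37 752/37 -16 -4 3 S
5 80/13 80/17 1720/221 -40/13 -4 2 W
6 160/53 160/13 9520/689 -80/53 -5 2 N
final -5 3 E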